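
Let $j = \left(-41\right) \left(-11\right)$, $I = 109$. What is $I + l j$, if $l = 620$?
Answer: $279729$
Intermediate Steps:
$j = 451$
$I + l j = 109 + 620 \cdot 451 = 109 + 279620 = 279729$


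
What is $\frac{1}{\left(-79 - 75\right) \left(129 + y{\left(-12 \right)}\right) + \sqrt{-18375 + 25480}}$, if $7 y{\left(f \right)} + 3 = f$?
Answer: $- \frac{19536}{381648191} - \frac{7 \sqrt{145}}{381648191} \approx -5.1409 \cdot 10^{-5}$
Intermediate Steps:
$y{\left(f \right)} = - \frac{3}{7} + \frac{f}{7}$
$\frac{1}{\left(-79 - 75\right) \left(129 + y{\left(-12 \right)}\right) + \sqrt{-18375 + 25480}} = \frac{1}{\left(-79 - 75\right) \left(129 + \left(- \frac{3}{7} + \frac{1}{7} \left(-12\right)\right)\right) + \sqrt{-18375 + 25480}} = \frac{1}{\left(-79 - 75\right) \left(129 - \frac{15}{7}\right) + \sqrt{7105}} = \frac{1}{- 154 \left(129 - \frac{15}{7}\right) + 7 \sqrt{145}} = \frac{1}{\left(-154\right) \frac{888}{7} + 7 \sqrt{145}} = \frac{1}{-19536 + 7 \sqrt{145}}$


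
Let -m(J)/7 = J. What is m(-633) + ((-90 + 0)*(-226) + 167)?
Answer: 24938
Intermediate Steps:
m(J) = -7*J
m(-633) + ((-90 + 0)*(-226) + 167) = -7*(-633) + ((-90 + 0)*(-226) + 167) = 4431 + (-90*(-226) + 167) = 4431 + (20340 + 167) = 4431 + 20507 = 24938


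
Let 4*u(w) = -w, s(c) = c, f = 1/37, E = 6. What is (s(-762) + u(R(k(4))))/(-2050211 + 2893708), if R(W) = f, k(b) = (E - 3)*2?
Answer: -112777/124837556 ≈ -0.00090339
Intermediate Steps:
f = 1/37 ≈ 0.027027
k(b) = 6 (k(b) = (6 - 3)*2 = 3*2 = 6)
R(W) = 1/37
u(w) = -w/4 (u(w) = (-w)/4 = -w/4)
(s(-762) + u(R(k(4))))/(-2050211 + 2893708) = (-762 - ¼*1/37)/(-2050211 + 2893708) = (-762 - 1/148)/843497 = -112777/148*1/843497 = -112777/124837556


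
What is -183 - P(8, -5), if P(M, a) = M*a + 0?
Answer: -143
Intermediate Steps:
P(M, a) = M*a
-183 - P(8, -5) = -183 - 8*(-5) = -183 - 1*(-40) = -183 + 40 = -143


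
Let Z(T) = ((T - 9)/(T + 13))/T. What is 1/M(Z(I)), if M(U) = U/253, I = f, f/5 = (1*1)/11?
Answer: -8510/47 ≈ -181.06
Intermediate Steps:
f = 5/11 (f = 5*((1*1)/11) = 5*(1*(1/11)) = 5*(1/11) = 5/11 ≈ 0.45455)
I = 5/11 ≈ 0.45455
Z(T) = (-9 + T)/(T*(13 + T)) (Z(T) = ((-9 + T)/(13 + T))/T = (-9 + T)/(T*(13 + T)))
M(U) = U/253 (M(U) = U*(1/253) = U/253)
1/M(Z(I)) = 1/(((-9 + 5/11)/((5/11)*(13 + 5/11)))/253) = 1/(((11/5)*(-94/11)/(148/11))/253) = 1/(((11/5)*(11/148)*(-94/11))/253) = 1/((1/253)*(-517/370)) = 1/(-47/8510) = -8510/47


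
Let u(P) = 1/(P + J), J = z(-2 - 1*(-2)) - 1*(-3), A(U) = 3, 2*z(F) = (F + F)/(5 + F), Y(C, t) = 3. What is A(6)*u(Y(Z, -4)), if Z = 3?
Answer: ½ ≈ 0.50000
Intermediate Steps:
z(F) = F/(5 + F) (z(F) = ((F + F)/(5 + F))/2 = ((2*F)/(5 + F))/2 = (2*F/(5 + F))/2 = F/(5 + F))
J = 3 (J = (-2 - 1*(-2))/(5 + (-2 - 1*(-2))) - 1*(-3) = (-2 + 2)/(5 + (-2 + 2)) + 3 = 0/(5 + 0) + 3 = 0/5 + 3 = 0*(⅕) + 3 = 0 + 3 = 3)
u(P) = 1/(3 + P) (u(P) = 1/(P + 3) = 1/(3 + P))
A(6)*u(Y(Z, -4)) = 3/(3 + 3) = 3/6 = 3*(⅙) = ½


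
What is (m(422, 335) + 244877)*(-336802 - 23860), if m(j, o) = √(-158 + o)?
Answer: -88317828574 - 360662*√177 ≈ -8.8323e+10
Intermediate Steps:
(m(422, 335) + 244877)*(-336802 - 23860) = (√(-158 + 335) + 244877)*(-336802 - 23860) = (√177 + 244877)*(-360662) = (244877 + √177)*(-360662) = -88317828574 - 360662*√177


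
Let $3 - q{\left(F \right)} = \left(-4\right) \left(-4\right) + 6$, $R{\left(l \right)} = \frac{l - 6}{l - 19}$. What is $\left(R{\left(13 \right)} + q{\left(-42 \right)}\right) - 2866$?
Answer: $- \frac{17317}{6} \approx -2886.2$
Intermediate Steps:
$R{\left(l \right)} = \frac{-6 + l}{-19 + l}$
$q{\left(F \right)} = -19$ ($q{\left(F \right)} = 3 - \left(\left(-4\right) \left(-4\right) + 6\right) = 3 - \left(16 + 6\right) = 3 - 22 = -19$)
$\left(R{\left(13 \right)} + q{\left(-42 \right)}\right) - 2866 = \left(\frac{-6 + 13}{-19 + 13} - 19\right) - 2866 = \left(\frac{1}{-6} \cdot 7 - 19\right) - 2866 = \left(\left(- \frac{1}{6}\right) 7 - 19\right) - 2866 = \left(- \frac{7}{6} - 19\right) - 2866 = - \frac{121}{6} - 2866 = - \frac{17317}{6}$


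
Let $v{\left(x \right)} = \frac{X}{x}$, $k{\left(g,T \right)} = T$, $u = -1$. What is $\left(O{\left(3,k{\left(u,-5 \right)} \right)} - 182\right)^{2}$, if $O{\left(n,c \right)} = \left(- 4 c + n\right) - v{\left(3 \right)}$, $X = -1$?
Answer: $\frac{226576}{9} \approx 25175.0$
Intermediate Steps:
$v{\left(x \right)} = - \frac{1}{x}$
$O{\left(n,c \right)} = \frac{1}{3} + n - 4 c$ ($O{\left(n,c \right)} = \left(- 4 c + n\right) - - \frac{1}{3} = \left(n - 4 c\right) - \left(-1\right) \frac{1}{3} = \left(n - 4 c\right) - - \frac{1}{3} = \left(n - 4 c\right) + \frac{1}{3} = \frac{1}{3} + n - 4 c$)
$\left(O{\left(3,k{\left(u,-5 \right)} \right)} - 182\right)^{2} = \left(\left(\frac{1}{3} + 3 - -20\right) - 182\right)^{2} = \left(\left(\frac{1}{3} + 3 + 20\right) - 182\right)^{2} = \left(\frac{70}{3} - 182\right)^{2} = \left(- \frac{476}{3}\right)^{2} = \frac{226576}{9}$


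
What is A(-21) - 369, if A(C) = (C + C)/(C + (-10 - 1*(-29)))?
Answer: -348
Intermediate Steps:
A(C) = 2*C/(19 + C) (A(C) = (2*C)/(C + (-10 + 29)) = (2*C)/(C + 19) = (2*C)/(19 + C) = 2*C/(19 + C))
A(-21) - 369 = 2*(-21)/(19 - 21) - 369 = 2*(-21)/(-2) - 369 = 2*(-21)*(-½) - 369 = 21 - 369 = -348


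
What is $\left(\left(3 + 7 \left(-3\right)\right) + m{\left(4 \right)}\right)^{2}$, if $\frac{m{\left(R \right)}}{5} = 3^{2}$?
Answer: $729$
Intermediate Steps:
$m{\left(R \right)} = 45$ ($m{\left(R \right)} = 5 \cdot 3^{2} = 5 \cdot 9 = 45$)
$\left(\left(3 + 7 \left(-3\right)\right) + m{\left(4 \right)}\right)^{2} = \left(\left(3 + 7 \left(-3\right)\right) + 45\right)^{2} = \left(\left(3 - 21\right) + 45\right)^{2} = \left(-18 + 45\right)^{2} = 27^{2} = 729$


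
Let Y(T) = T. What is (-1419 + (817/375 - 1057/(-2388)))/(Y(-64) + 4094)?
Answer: -140929681/400985000 ≈ -0.35146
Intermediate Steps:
(-1419 + (817/375 - 1057/(-2388)))/(Y(-64) + 4094) = (-1419 + (817/375 - 1057/(-2388)))/(-64 + 4094) = (-1419 + (817*(1/375) - 1057*(-1/2388)))/4030 = (-1419 + (817/375 + 1057/2388))*(1/4030) = (-1419 + 260819/99500)*(1/4030) = -140929681/99500*1/4030 = -140929681/400985000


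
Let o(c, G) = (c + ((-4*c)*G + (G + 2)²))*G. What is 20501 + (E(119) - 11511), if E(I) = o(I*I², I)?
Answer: -95251861206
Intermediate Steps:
o(c, G) = G*(c + (2 + G)² - 4*G*c) (o(c, G) = (c + (-4*G*c + (2 + G)²))*G = (c + ((2 + G)² - 4*G*c))*G = (c + (2 + G)² - 4*G*c)*G = G*(c + (2 + G)² - 4*G*c))
E(I) = I*(I³ + (2 + I)² - 4*I⁴) (E(I) = I*(I*I² + (2 + I)² - 4*I*I*I²) = I*(I³ + (2 + I)² - 4*I*I³) = I*(I³ + (2 + I)² - 4*I⁴))
20501 + (E(119) - 11511) = 20501 + (119*(119³ + (2 + 119)² - 4*119⁴) - 11511) = 20501 + (119*(1685159 + 121² - 4*200533921) - 11511) = 20501 + (119*(1685159 + 14641 - 802135684) - 11511) = 20501 + (119*(-800435884) - 11511) = 20501 + (-95251870196 - 11511) = 20501 - 95251881707 = -95251861206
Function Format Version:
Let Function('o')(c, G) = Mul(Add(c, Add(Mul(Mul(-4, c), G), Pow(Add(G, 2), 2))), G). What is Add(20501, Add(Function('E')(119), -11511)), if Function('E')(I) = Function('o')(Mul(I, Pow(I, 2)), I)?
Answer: -95251861206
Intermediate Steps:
Function('o')(c, G) = Mul(G, Add(c, Pow(Add(2, G), 2), Mul(-4, G, c))) (Function('o')(c, G) = Mul(Add(c, Add(Mul(-4, G, c), Pow(Add(2, G), 2))), G) = Mul(Add(c, Add(Pow(Add(2, G), 2), Mul(-4, G, c))), G) = Mul(Add(c, Pow(Add(2, G), 2), Mul(-4, G, c)), G) = Mul(G, Add(c, Pow(Add(2, G), 2), Mul(-4, G, c))))
Function('E')(I) = Mul(I, Add(Pow(I, 3), Pow(Add(2, I), 2), Mul(-4, Pow(I, 4)))) (Function('E')(I) = Mul(I, Add(Mul(I, Pow(I, 2)), Pow(Add(2, I), 2), Mul(-4, I, Mul(I, Pow(I, 2))))) = Mul(I, Add(Pow(I, 3), Pow(Add(2, I), 2), Mul(-4, I, Pow(I, 3)))) = Mul(I, Add(Pow(I, 3), Pow(Add(2, I), 2), Mul(-4, Pow(I, 4)))))
Add(20501, Add(Function('E')(119), -11511)) = Add(20501, Add(Mul(119, Add(Pow(119, 3), Pow(Add(2, 119), 2), Mul(-4, Pow(119, 4)))), -11511)) = Add(20501, Add(Mul(119, Add(1685159, Pow(121, 2), Mul(-4, 200533921))), -11511)) = Add(20501, Add(Mul(119, Add(1685159, 14641, -802135684)), -11511)) = Add(20501, Add(Mul(119, -800435884), -11511)) = Add(20501, Add(-95251870196, -11511)) = Add(20501, -95251881707) = -95251861206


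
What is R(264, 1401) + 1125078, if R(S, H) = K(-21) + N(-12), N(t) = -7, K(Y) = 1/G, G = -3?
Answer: 3375212/3 ≈ 1.1251e+6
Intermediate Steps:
K(Y) = -1/3 (K(Y) = 1/(-3) = -1/3)
R(S, H) = -22/3 (R(S, H) = -1/3 - 7 = -22/3)
R(264, 1401) + 1125078 = -22/3 + 1125078 = 3375212/3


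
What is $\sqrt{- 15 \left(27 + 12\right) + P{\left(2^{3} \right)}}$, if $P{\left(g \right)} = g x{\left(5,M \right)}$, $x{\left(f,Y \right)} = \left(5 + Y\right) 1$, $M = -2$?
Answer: $i \sqrt{561} \approx 23.685 i$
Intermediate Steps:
$x{\left(f,Y \right)} = 5 + Y$
$P{\left(g \right)} = 3 g$ ($P{\left(g \right)} = g \left(5 - 2\right) = g 3 = 3 g$)
$\sqrt{- 15 \left(27 + 12\right) + P{\left(2^{3} \right)}} = \sqrt{- 15 \left(27 + 12\right) + 3 \cdot 2^{3}} = \sqrt{\left(-15\right) 39 + 3 \cdot 8} = \sqrt{-585 + 24} = \sqrt{-561} = i \sqrt{561}$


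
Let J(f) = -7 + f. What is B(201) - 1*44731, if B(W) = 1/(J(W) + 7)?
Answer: -8990930/201 ≈ -44731.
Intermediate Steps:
B(W) = 1/W (B(W) = 1/((-7 + W) + 7) = 1/W)
B(201) - 1*44731 = 1/201 - 1*44731 = 1/201 - 44731 = -8990930/201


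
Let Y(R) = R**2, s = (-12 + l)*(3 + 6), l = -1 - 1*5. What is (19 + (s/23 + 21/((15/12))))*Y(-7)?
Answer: 162043/115 ≈ 1409.1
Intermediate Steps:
l = -6 (l = -1 - 5 = -6)
s = -162 (s = (-12 - 6)*(3 + 6) = -18*9 = -162)
(19 + (s/23 + 21/((15/12))))*Y(-7) = (19 + (-162/23 + 21/((15/12))))*(-7)**2 = (19 + (-162*1/23 + 21/((15*(1/12)))))*49 = (19 + (-162/23 + 21/(5/4)))*49 = (19 + (-162/23 + 21*(4/5)))*49 = (19 + (-162/23 + 84/5))*49 = (19 + 1122/115)*49 = (3307/115)*49 = 162043/115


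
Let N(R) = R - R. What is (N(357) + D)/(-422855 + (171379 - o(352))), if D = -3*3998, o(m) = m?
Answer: 5997/125914 ≈ 0.047628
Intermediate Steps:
N(R) = 0
D = -11994
(N(357) + D)/(-422855 + (171379 - o(352))) = (0 - 11994)/(-422855 + (171379 - 1*352)) = -11994/(-422855 + (171379 - 352)) = -11994/(-422855 + 171027) = -11994/(-251828) = -11994*(-1/251828) = 5997/125914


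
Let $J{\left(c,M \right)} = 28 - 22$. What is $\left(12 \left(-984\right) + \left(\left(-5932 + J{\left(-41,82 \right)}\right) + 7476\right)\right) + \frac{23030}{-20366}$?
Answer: $- \frac{104468729}{10183} \approx -10259.0$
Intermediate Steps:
$J{\left(c,M \right)} = 6$ ($J{\left(c,M \right)} = 28 - 22 = 6$)
$\left(12 \left(-984\right) + \left(\left(-5932 + J{\left(-41,82 \right)}\right) + 7476\right)\right) + \frac{23030}{-20366} = \left(12 \left(-984\right) + \left(\left(-5932 + 6\right) + 7476\right)\right) + \frac{23030}{-20366} = \left(-11808 + \left(-5926 + 7476\right)\right) + 23030 \left(- \frac{1}{20366}\right) = \left(-11808 + 1550\right) - \frac{11515}{10183} = -10258 - \frac{11515}{10183} = - \frac{104468729}{10183}$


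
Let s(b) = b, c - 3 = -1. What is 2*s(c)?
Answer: 4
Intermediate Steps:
c = 2 (c = 3 - 1 = 2)
2*s(c) = 2*2 = 4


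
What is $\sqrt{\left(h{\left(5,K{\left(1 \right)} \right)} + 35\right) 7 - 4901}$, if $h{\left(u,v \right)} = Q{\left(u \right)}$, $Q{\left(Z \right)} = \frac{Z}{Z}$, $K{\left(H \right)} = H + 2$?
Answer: $i \sqrt{4649} \approx 68.184 i$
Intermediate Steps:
$K{\left(H \right)} = 2 + H$
$Q{\left(Z \right)} = 1$
$h{\left(u,v \right)} = 1$
$\sqrt{\left(h{\left(5,K{\left(1 \right)} \right)} + 35\right) 7 - 4901} = \sqrt{\left(1 + 35\right) 7 - 4901} = \sqrt{36 \cdot 7 - 4901} = \sqrt{252 - 4901} = \sqrt{-4649} = i \sqrt{4649}$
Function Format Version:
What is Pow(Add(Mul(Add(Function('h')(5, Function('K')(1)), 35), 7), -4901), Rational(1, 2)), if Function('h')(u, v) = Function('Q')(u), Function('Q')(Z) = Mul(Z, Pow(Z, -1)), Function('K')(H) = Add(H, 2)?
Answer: Mul(I, Pow(4649, Rational(1, 2))) ≈ Mul(68.184, I)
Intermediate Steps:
Function('K')(H) = Add(2, H)
Function('Q')(Z) = 1
Function('h')(u, v) = 1
Pow(Add(Mul(Add(Function('h')(5, Function('K')(1)), 35), 7), -4901), Rational(1, 2)) = Pow(Add(Mul(Add(1, 35), 7), -4901), Rational(1, 2)) = Pow(Add(Mul(36, 7), -4901), Rational(1, 2)) = Pow(Add(252, -4901), Rational(1, 2)) = Pow(-4649, Rational(1, 2)) = Mul(I, Pow(4649, Rational(1, 2)))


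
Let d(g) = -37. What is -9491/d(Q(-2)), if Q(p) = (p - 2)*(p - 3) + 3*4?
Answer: 9491/37 ≈ 256.51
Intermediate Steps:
Q(p) = 12 + (-3 + p)*(-2 + p) (Q(p) = (-2 + p)*(-3 + p) + 12 = (-3 + p)*(-2 + p) + 12 = 12 + (-3 + p)*(-2 + p))
-9491/d(Q(-2)) = -9491/(-37) = -9491*(-1/37) = 9491/37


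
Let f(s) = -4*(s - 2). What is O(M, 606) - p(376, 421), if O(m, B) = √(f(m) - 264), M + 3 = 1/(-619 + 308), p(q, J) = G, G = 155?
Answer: -155 + 2*I*√5899670/311 ≈ -155.0 + 15.62*I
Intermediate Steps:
f(s) = 8 - 4*s (f(s) = -4*(-2 + s) = 8 - 4*s)
p(q, J) = 155
M = -934/311 (M = -3 + 1/(-619 + 308) = -3 + 1/(-311) = -3 - 1/311 = -934/311 ≈ -3.0032)
O(m, B) = √(-256 - 4*m) (O(m, B) = √((8 - 4*m) - 264) = √(-256 - 4*m))
O(M, 606) - p(376, 421) = 2*√(-64 - 1*(-934/311)) - 1*155 = 2*√(-64 + 934/311) - 155 = 2*√(-18970/311) - 155 = 2*(I*√5899670/311) - 155 = 2*I*√5899670/311 - 155 = -155 + 2*I*√5899670/311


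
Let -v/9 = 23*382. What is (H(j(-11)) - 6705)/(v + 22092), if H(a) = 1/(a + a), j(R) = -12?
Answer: 160921/1367568 ≈ 0.11767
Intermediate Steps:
v = -79074 (v = -207*382 = -9*8786 = -79074)
H(a) = 1/(2*a)
(H(j(-11)) - 6705)/(v + 22092) = ((½)/(-12) - 6705)/(-79074 + 22092) = ((½)*(-1/12) - 6705)/(-56982) = (-1/24 - 6705)*(-1/56982) = -160921/24*(-1/56982) = 160921/1367568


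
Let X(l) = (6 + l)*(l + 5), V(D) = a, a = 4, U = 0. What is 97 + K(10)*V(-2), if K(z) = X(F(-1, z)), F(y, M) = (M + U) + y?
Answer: 937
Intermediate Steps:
V(D) = 4
F(y, M) = M + y (F(y, M) = (M + 0) + y = M + y)
X(l) = (5 + l)*(6 + l) (X(l) = (6 + l)*(5 + l) = (5 + l)*(6 + l))
K(z) = 19 + (-1 + z)**2 + 11*z (K(z) = 30 + (z - 1)**2 + 11*(z - 1) = 30 + (-1 + z)**2 + 11*(-1 + z) = 30 + (-1 + z)**2 + (-11 + 11*z) = 19 + (-1 + z)**2 + 11*z)
97 + K(10)*V(-2) = 97 + (20 + 10**2 + 9*10)*4 = 97 + (20 + 100 + 90)*4 = 97 + 210*4 = 97 + 840 = 937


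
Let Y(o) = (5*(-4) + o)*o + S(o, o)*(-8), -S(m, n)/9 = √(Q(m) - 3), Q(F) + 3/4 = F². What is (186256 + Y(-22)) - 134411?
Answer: 52769 + 36*√1921 ≈ 54347.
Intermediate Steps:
Q(F) = -¾ + F²
S(m, n) = -9*√(-15/4 + m²) (S(m, n) = -9*√((-¾ + m²) - 3) = -9*√(-15/4 + m²))
Y(o) = 36*√(-15 + 4*o²) + o*(-20 + o) (Y(o) = (5*(-4) + o)*o - 9*√(-15 + 4*o²)/2*(-8) = (-20 + o)*o + 36*√(-15 + 4*o²) = o*(-20 + o) + 36*√(-15 + 4*o²) = 36*√(-15 + 4*o²) + o*(-20 + o))
(186256 + Y(-22)) - 134411 = (186256 + ((-22)² - 20*(-22) + 36*√(-15 + 4*(-22)²))) - 134411 = (186256 + (484 + 440 + 36*√(-15 + 4*484))) - 134411 = (186256 + (484 + 440 + 36*√(-15 + 1936))) - 134411 = (186256 + (484 + 440 + 36*√1921)) - 134411 = (186256 + (924 + 36*√1921)) - 134411 = (187180 + 36*√1921) - 134411 = 52769 + 36*√1921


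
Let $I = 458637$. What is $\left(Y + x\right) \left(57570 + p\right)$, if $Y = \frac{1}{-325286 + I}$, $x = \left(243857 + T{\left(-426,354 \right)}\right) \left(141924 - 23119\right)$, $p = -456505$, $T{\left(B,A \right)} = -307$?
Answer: $- \frac{1539292911956370332685}{133351} \approx -1.1543 \cdot 10^{16}$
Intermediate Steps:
$x = 28934957750$ ($x = \left(243857 - 307\right) \left(141924 - 23119\right) = 243550 \cdot 118805 = 28934957750$)
$Y = \frac{1}{133351}$ ($Y = \frac{1}{-325286 + 458637} = \frac{1}{133351} \approx 7.499 \cdot 10^{-6}$)
$\left(Y + x\right) \left(57570 + p\right) = \left(\frac{1}{133351} + 28934957750\right) \left(57570 - 456505\right) = \frac{3858505550920251}{133351} \left(-398935\right) = - \frac{1539292911956370332685}{133351}$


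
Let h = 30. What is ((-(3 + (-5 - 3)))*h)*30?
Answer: 4500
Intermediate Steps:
((-(3 + (-5 - 3)))*h)*30 = (-(3 + (-5 - 3))*30)*30 = (-(3 - 8)*30)*30 = (-1*(-5)*30)*30 = (5*30)*30 = 150*30 = 4500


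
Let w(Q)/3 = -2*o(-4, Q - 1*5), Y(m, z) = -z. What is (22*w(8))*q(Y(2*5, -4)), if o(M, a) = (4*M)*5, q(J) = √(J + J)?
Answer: 21120*√2 ≈ 29868.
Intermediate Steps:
q(J) = √2*√J (q(J) = √(2*J) = √2*√J)
o(M, a) = 20*M
w(Q) = 480 (w(Q) = 3*(-40*(-4)) = 3*(-2*(-80)) = 3*160 = 480)
(22*w(8))*q(Y(2*5, -4)) = (22*480)*(√2*√(-1*(-4))) = 10560*(√2*√4) = 10560*(√2*2) = 10560*(2*√2) = 21120*√2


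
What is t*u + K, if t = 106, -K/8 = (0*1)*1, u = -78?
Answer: -8268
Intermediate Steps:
K = 0 (K = -8*0*1 = -0 = -8*0 = 0)
t*u + K = 106*(-78) + 0 = -8268 + 0 = -8268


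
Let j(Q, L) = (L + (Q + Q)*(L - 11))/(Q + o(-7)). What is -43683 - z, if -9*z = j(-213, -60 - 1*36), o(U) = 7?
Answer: -4501876/103 ≈ -43708.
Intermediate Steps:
j(Q, L) = (L + 2*Q*(-11 + L))/(7 + Q) (j(Q, L) = (L + (Q + Q)*(L - 11))/(Q + 7) = (L + (2*Q)*(-11 + L))/(7 + Q) = (L + 2*Q*(-11 + L))/(7 + Q))
z = 2527/103 (z = -((-60 - 1*36) - 22*(-213) + 2*(-60 - 1*36)*(-213))/(9*(7 - 213)) = -((-60 - 36) + 4686 + 2*(-60 - 36)*(-213))/(9*(-206)) = -(-1)*(-96 + 4686 + 2*(-96)*(-213))/1854 = -(-1)*(-96 + 4686 + 40896)/1854 = -(-1)*45486/1854 = -⅑*(-22743/103) = 2527/103 ≈ 24.534)
-43683 - z = -43683 - 1*2527/103 = -43683 - 2527/103 = -4501876/103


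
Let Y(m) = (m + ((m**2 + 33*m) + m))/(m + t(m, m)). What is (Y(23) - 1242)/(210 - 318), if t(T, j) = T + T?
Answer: 917/81 ≈ 11.321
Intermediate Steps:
t(T, j) = 2*T
Y(m) = (m**2 + 35*m)/(3*m) (Y(m) = (m + ((m**2 + 33*m) + m))/(m + 2*m) = (m + (m**2 + 34*m))/((3*m)) = (m**2 + 35*m)*(1/(3*m)) = (m**2 + 35*m)/(3*m))
(Y(23) - 1242)/(210 - 318) = ((35/3 + (1/3)*23) - 1242)/(210 - 318) = ((35/3 + 23/3) - 1242)/(-108) = (58/3 - 1242)*(-1/108) = -3668/3*(-1/108) = 917/81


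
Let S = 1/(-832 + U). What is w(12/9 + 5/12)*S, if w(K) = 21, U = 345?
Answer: -21/487 ≈ -0.043121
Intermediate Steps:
S = -1/487 (S = 1/(-832 + 345) = 1/(-487) = -1/487 ≈ -0.0020534)
w(12/9 + 5/12)*S = 21*(-1/487) = -21/487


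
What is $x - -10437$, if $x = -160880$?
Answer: $-150443$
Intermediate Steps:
$x - -10437 = -160880 - -10437 = -160880 + 10437 = -150443$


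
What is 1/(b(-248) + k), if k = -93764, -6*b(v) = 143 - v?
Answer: -6/562975 ≈ -1.0658e-5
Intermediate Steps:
b(v) = -143/6 + v/6 (b(v) = -(143 - v)/6 = -143/6 + v/6)
1/(b(-248) + k) = 1/((-143/6 + (1/6)*(-248)) - 93764) = 1/((-143/6 - 124/3) - 93764) = 1/(-391/6 - 93764) = 1/(-562975/6) = -6/562975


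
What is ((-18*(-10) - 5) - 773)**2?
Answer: 357604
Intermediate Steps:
((-18*(-10) - 5) - 773)**2 = ((180 - 5) - 773)**2 = (175 - 773)**2 = (-598)**2 = 357604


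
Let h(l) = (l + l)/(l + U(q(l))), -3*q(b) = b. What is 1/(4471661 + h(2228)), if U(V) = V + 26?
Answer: 2267/10137262171 ≈ 2.2363e-7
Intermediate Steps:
q(b) = -b/3
U(V) = 26 + V
h(l) = 2*l/(26 + 2*l/3) (h(l) = (l + l)/(l + (26 - l/3)) = (2*l)/(26 + 2*l/3) = 2*l/(26 + 2*l/3))
1/(4471661 + h(2228)) = 1/(4471661 + 3*2228/(39 + 2228)) = 1/(4471661 + 3*2228/2267) = 1/(4471661 + 3*2228*(1/2267)) = 1/(4471661 + 6684/2267) = 1/(10137262171/2267) = 2267/10137262171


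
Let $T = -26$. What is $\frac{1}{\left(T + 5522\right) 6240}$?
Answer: $\frac{1}{34295040} \approx 2.9159 \cdot 10^{-8}$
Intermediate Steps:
$\frac{1}{\left(T + 5522\right) 6240} = \frac{1}{\left(-26 + 5522\right) 6240} = \frac{1}{5496} \cdot \frac{1}{6240} = \frac{1}{34295040}$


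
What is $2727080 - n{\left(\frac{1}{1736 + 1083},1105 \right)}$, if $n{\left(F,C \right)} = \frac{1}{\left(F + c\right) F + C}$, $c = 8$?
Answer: $\frac{23947017047495879}{8781193458} \approx 2.7271 \cdot 10^{6}$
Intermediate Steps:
$n{\left(F,C \right)} = \frac{1}{C + F \left(8 + F\right)}$ ($n{\left(F,C \right)} = \frac{1}{\left(F + 8\right) F + C} = \frac{1}{\left(8 + F\right) F + C} = \frac{1}{F \left(8 + F\right) + C} = \frac{1}{C + F \left(8 + F\right)}$)
$2727080 - n{\left(\frac{1}{1736 + 1083},1105 \right)} = 2727080 - \frac{1}{1105 + \left(\frac{1}{1736 + 1083}\right)^{2} + \frac{8}{1736 + 1083}} = 2727080 - \frac{1}{1105 + \left(\frac{1}{2819}\right)^{2} + \frac{8}{2819}} = 2727080 - \frac{1}{1105 + \left(\frac{1}{2819}\right)^{2} + 8 \cdot \frac{1}{2819}} = 2727080 - \frac{1}{1105 + \frac{1}{7946761} + \frac{8}{2819}} = 2727080 - \frac{1}{\frac{8781193458}{7946761}} = 2727080 - \frac{7946761}{8781193458} = \frac{23947017047495879}{8781193458}$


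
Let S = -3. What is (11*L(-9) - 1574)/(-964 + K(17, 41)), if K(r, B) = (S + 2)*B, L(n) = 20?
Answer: 1354/1005 ≈ 1.3473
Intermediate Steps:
K(r, B) = -B (K(r, B) = (-3 + 2)*B = -B)
(11*L(-9) - 1574)/(-964 + K(17, 41)) = (11*20 - 1574)/(-964 - 1*41) = (220 - 1574)/(-964 - 41) = -1354/(-1005) = -1354*(-1/1005) = 1354/1005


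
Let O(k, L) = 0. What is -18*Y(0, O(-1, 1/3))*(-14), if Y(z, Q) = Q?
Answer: 0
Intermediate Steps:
-18*Y(0, O(-1, 1/3))*(-14) = -18*0*(-14) = 0*(-14) = 0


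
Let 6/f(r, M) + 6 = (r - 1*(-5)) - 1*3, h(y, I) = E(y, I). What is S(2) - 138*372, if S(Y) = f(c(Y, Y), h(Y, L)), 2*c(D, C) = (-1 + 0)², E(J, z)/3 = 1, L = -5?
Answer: -359364/7 ≈ -51338.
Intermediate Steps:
E(J, z) = 3 (E(J, z) = 3*1 = 3)
c(D, C) = ½ (c(D, C) = (-1 + 0)²/2 = (½)*(-1)² = (½)*1 = ½)
h(y, I) = 3
f(r, M) = 6/(-4 + r) (f(r, M) = 6/(-6 + ((r - 1*(-5)) - 1*3)) = 6/(-6 + ((r + 5) - 3)) = 6/(-6 + ((5 + r) - 3)) = 6/(-6 + (2 + r)) = 6/(-4 + r))
S(Y) = -12/7 (S(Y) = 6/(-4 + ½) = 6/(-7/2) = 6*(-2/7) = -12/7)
S(2) - 138*372 = -12/7 - 138*372 = -12/7 - 51336 = -359364/7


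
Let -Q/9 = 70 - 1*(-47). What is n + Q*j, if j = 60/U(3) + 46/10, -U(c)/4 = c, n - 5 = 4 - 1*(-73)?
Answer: 2516/5 ≈ 503.20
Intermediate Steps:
n = 82 (n = 5 + (4 - 1*(-73)) = 5 + (4 + 73) = 5 + 77 = 82)
U(c) = -4*c
Q = -1053 (Q = -9*(70 - 1*(-47)) = -9*(70 + 47) = -9*117 = -1053)
j = -⅖ (j = 60/((-4*3)) + 46/10 = 60/(-12) + 46*(⅒) = 60*(-1/12) + 23/5 = -5 + 23/5 = -⅖ ≈ -0.40000)
n + Q*j = 82 - 1053*(-⅖) = 82 + 2106/5 = 2516/5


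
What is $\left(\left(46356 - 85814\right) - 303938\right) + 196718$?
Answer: $-146678$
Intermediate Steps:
$\left(\left(46356 - 85814\right) - 303938\right) + 196718 = \left(-39458 - 303938\right) + 196718 = -343396 + 196718 = -146678$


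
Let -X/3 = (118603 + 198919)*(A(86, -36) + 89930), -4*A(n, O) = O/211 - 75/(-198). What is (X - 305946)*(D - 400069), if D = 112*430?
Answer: 279876526326910097505/9284 ≈ 3.0146e+16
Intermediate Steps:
A(n, O) = -25/264 - O/844 (A(n, O) = -(O/211 - 75/(-198))/4 = -(O*(1/211) - 75*(-1/198))/4 = -(O/211 + 25/66)/4 = -(25/66 + O/211)/4 = -25/264 - O/844)
X = -795306533119781/9284 (X = -3*(118603 + 198919)*((-25/264 - 1/844*(-36)) + 89930) = -952566*((-25/264 + 9/211) + 89930) = -952566*(-2899/55704 + 89930) = -952566*5009457821/55704 = -3*795306533119781/27852 = -795306533119781/9284 ≈ -8.5664e+10)
D = 48160
(X - 305946)*(D - 400069) = (-795306533119781/9284 - 305946)*(48160 - 400069) = -795309373522445/9284*(-351909) = 279876526326910097505/9284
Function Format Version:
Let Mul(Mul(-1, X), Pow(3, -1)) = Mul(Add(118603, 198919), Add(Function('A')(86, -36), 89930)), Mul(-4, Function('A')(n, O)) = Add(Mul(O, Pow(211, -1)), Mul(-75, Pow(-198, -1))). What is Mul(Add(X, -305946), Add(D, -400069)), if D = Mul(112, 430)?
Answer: Rational(279876526326910097505, 9284) ≈ 3.0146e+16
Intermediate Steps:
Function('A')(n, O) = Add(Rational(-25, 264), Mul(Rational(-1, 844), O)) (Function('A')(n, O) = Mul(Rational(-1, 4), Add(Mul(O, Pow(211, -1)), Mul(-75, Pow(-198, -1)))) = Mul(Rational(-1, 4), Add(Mul(O, Rational(1, 211)), Mul(-75, Rational(-1, 198)))) = Mul(Rational(-1, 4), Add(Mul(Rational(1, 211), O), Rational(25, 66))) = Mul(Rational(-1, 4), Add(Rational(25, 66), Mul(Rational(1, 211), O))) = Add(Rational(-25, 264), Mul(Rational(-1, 844), O)))
X = Rational(-795306533119781, 9284) (X = Mul(-3, Mul(Add(118603, 198919), Add(Add(Rational(-25, 264), Mul(Rational(-1, 844), -36)), 89930))) = Mul(-3, Mul(317522, Add(Add(Rational(-25, 264), Rational(9, 211)), 89930))) = Mul(-3, Mul(317522, Add(Rational(-2899, 55704), 89930))) = Mul(-3, Mul(317522, Rational(5009457821, 55704))) = Mul(-3, Rational(795306533119781, 27852)) = Rational(-795306533119781, 9284) ≈ -8.5664e+10)
D = 48160
Mul(Add(X, -305946), Add(D, -400069)) = Mul(Add(Rational(-795306533119781, 9284), -305946), Add(48160, -400069)) = Mul(Rational(-795309373522445, 9284), -351909) = Rational(279876526326910097505, 9284)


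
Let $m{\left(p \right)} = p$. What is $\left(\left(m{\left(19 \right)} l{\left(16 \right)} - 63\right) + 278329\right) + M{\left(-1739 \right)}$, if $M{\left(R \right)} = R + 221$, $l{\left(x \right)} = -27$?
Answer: $276235$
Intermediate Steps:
$M{\left(R \right)} = 221 + R$
$\left(\left(m{\left(19 \right)} l{\left(16 \right)} - 63\right) + 278329\right) + M{\left(-1739 \right)} = \left(\left(19 \left(-27\right) - 63\right) + 278329\right) + \left(221 - 1739\right) = \left(\left(-513 - 63\right) + 278329\right) - 1518 = \left(-576 + 278329\right) - 1518 = 277753 - 1518 = 276235$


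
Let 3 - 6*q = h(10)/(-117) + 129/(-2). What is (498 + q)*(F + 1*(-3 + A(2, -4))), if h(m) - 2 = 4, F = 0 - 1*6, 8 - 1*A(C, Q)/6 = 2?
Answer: 714999/52 ≈ 13750.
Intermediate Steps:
A(C, Q) = 36 (A(C, Q) = 48 - 6*2 = 48 - 12 = 36)
F = -6 (F = 0 - 6 = -6)
h(m) = 6 (h(m) = 2 + 4 = 6)
q = 5269/468 (q = ½ - (6/(-117) + 129/(-2))/6 = ½ - (6*(-1/117) + 129*(-½))/6 = ½ - (-2/39 - 129/2)/6 = ½ - ⅙*(-5035/78) = ½ + 5035/468 = 5269/468 ≈ 11.259)
(498 + q)*(F + 1*(-3 + A(2, -4))) = (498 + 5269/468)*(-6 + 1*(-3 + 36)) = 238333*(-6 + 1*33)/468 = 238333*(-6 + 33)/468 = (238333/468)*27 = 714999/52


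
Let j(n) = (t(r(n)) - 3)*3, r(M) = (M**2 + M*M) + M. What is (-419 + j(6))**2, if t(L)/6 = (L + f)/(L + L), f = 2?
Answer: 29637136/169 ≈ 1.7537e+5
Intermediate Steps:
r(M) = M + 2*M**2 (r(M) = (M**2 + M**2) + M = 2*M**2 + M = M + 2*M**2)
t(L) = 3*(2 + L)/L (t(L) = 6*((L + 2)/(L + L)) = 6*((2 + L)/((2*L))) = 6*((2 + L)*(1/(2*L))) = 6*((2 + L)/(2*L)) = 3*(2 + L)/L)
j(n) = 18/(n*(1 + 2*n)) (j(n) = ((3 + 6/((n*(1 + 2*n)))) - 3)*3 = ((3 + 6*(1/(n*(1 + 2*n)))) - 3)*3 = ((3 + 6/(n*(1 + 2*n))) - 3)*3 = (6/(n*(1 + 2*n)))*3 = 18/(n*(1 + 2*n)))
(-419 + j(6))**2 = (-419 + 18/(6*(1 + 2*6)))**2 = (-419 + 18*(1/6)/(1 + 12))**2 = (-419 + 18*(1/6)/13)**2 = (-419 + 18*(1/6)*(1/13))**2 = (-419 + 3/13)**2 = (-5444/13)**2 = 29637136/169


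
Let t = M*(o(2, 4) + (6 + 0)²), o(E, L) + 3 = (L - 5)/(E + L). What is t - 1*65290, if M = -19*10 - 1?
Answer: -429367/6 ≈ -71561.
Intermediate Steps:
o(E, L) = -3 + (-5 + L)/(E + L) (o(E, L) = -3 + (L - 5)/(E + L) = -3 + (-5 + L)/(E + L))
M = -191 (M = -190 - 1 = -191)
t = -37627/6 (t = -191*((-5 - 3*2 - 2*4)/(2 + 4) + (6 + 0)²) = -191*((-5 - 6 - 8)/6 + 6²) = -191*((⅙)*(-19) + 36) = -191*(-19/6 + 36) = -191*197/6 = -37627/6 ≈ -6271.2)
t - 1*65290 = -37627/6 - 1*65290 = -37627/6 - 65290 = -429367/6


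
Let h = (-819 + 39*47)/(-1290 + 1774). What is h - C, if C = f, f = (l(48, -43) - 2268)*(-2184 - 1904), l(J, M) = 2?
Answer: -2241744229/242 ≈ -9.2634e+6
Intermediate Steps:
f = 9263408 (f = (2 - 2268)*(-2184 - 1904) = -2266*(-4088) = 9263408)
C = 9263408
h = 507/242 (h = (-819 + 1833)/484 = 1014*(1/484) = 507/242 ≈ 2.0950)
h - C = 507/242 - 1*9263408 = 507/242 - 9263408 = -2241744229/242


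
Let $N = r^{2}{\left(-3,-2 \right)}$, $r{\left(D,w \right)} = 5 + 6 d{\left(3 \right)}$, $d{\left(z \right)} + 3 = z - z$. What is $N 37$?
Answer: $6253$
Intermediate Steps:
$d{\left(z \right)} = -3$ ($d{\left(z \right)} = -3 + \left(z - z\right) = -3 + 0 = -3$)
$r{\left(D,w \right)} = -13$ ($r{\left(D,w \right)} = 5 + 6 \left(-3\right) = 5 - 18 = -13$)
$N = 169$ ($N = \left(-13\right)^{2} = 169$)
$N 37 = 169 \cdot 37 = 6253$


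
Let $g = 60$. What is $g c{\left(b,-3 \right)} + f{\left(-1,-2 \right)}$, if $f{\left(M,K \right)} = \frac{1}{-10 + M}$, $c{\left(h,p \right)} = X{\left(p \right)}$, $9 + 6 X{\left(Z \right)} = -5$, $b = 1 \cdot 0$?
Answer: $- \frac{1541}{11} \approx -140.09$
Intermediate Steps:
$b = 0$
$X{\left(Z \right)} = - \frac{7}{3}$ ($X{\left(Z \right)} = - \frac{3}{2} + \frac{1}{6} \left(-5\right) = - \frac{3}{2} - \frac{5}{6} = - \frac{7}{3}$)
$c{\left(h,p \right)} = - \frac{7}{3}$
$g c{\left(b,-3 \right)} + f{\left(-1,-2 \right)} = 60 \left(- \frac{7}{3}\right) + \frac{1}{-10 - 1} = -140 + \frac{1}{-11} = -140 - \frac{1}{11} = - \frac{1541}{11}$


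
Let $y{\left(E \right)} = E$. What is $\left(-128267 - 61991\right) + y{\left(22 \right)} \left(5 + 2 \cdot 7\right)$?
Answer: $-189840$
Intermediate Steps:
$\left(-128267 - 61991\right) + y{\left(22 \right)} \left(5 + 2 \cdot 7\right) = \left(-128267 - 61991\right) + 22 \left(5 + 2 \cdot 7\right) = \left(-128267 - 61991\right) + 22 \left(5 + 14\right) = -190258 + 22 \cdot 19 = -190258 + 418 = -189840$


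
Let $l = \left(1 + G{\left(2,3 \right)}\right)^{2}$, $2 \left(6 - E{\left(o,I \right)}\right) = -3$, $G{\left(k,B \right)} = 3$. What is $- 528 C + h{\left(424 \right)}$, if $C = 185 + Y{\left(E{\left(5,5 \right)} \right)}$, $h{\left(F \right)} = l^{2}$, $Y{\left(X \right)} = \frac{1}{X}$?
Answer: $- \frac{487472}{5} \approx -97494.0$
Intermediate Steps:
$E{\left(o,I \right)} = \frac{15}{2}$ ($E{\left(o,I \right)} = 6 - - \frac{3}{2} = 6 + \frac{3}{2} = \frac{15}{2}$)
$l = 16$ ($l = \left(1 + 3\right)^{2} = 4^{2} = 16$)
$h{\left(F \right)} = 256$ ($h{\left(F \right)} = 16^{2} = 256$)
$C = \frac{2777}{15}$ ($C = 185 + \frac{1}{\frac{15}{2}} = 185 + \frac{2}{15} = \frac{2777}{15} \approx 185.13$)
$- 528 C + h{\left(424 \right)} = \left(-528\right) \frac{2777}{15} + 256 = - \frac{488752}{5} + 256 = - \frac{487472}{5}$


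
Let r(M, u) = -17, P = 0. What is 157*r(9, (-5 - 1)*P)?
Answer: -2669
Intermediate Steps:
157*r(9, (-5 - 1)*P) = 157*(-17) = -2669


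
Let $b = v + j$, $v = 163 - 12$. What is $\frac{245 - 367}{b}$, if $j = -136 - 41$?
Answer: $\frac{61}{13} \approx 4.6923$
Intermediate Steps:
$j = -177$
$v = 151$
$b = -26$ ($b = 151 - 177 = -26$)
$\frac{245 - 367}{b} = \frac{245 - 367}{-26} = \left(-122\right) \left(- \frac{1}{26}\right) = \frac{61}{13}$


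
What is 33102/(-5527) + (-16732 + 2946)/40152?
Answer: -702653363/110960052 ≈ -6.3325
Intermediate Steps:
33102/(-5527) + (-16732 + 2946)/40152 = 33102*(-1/5527) - 13786*1/40152 = -33102/5527 - 6893/20076 = -702653363/110960052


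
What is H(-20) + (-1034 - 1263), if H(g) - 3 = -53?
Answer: -2347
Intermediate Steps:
H(g) = -50 (H(g) = 3 - 53 = -50)
H(-20) + (-1034 - 1263) = -50 + (-1034 - 1263) = -50 - 2297 = -2347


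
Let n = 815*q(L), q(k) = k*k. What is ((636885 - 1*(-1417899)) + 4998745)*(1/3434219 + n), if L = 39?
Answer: 30027644508108385894/3434219 ≈ 8.7437e+12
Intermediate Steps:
q(k) = k**2
n = 1239615 (n = 815*39**2 = 815*1521 = 1239615)
((636885 - 1*(-1417899)) + 4998745)*(1/3434219 + n) = ((636885 - 1*(-1417899)) + 4998745)*(1/3434219 + 1239615) = ((636885 + 1417899) + 4998745)*(1/3434219 + 1239615) = (2054784 + 4998745)*(4257109385686/3434219) = 7053529*(4257109385686/3434219) = 30027644508108385894/3434219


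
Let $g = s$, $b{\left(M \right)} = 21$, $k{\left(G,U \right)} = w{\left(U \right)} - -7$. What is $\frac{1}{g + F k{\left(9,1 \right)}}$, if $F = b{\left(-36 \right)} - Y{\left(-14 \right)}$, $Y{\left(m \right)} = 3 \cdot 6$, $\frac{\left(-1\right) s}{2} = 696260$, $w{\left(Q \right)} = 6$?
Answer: $- \frac{1}{1392481} \approx -7.1814 \cdot 10^{-7}$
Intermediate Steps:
$k{\left(G,U \right)} = 13$ ($k{\left(G,U \right)} = 6 - -7 = 6 + 7 = 13$)
$s = -1392520$ ($s = \left(-2\right) 696260 = -1392520$)
$g = -1392520$
$Y{\left(m \right)} = 18$
$F = 3$ ($F = 21 - 18 = 3$)
$\frac{1}{g + F k{\left(9,1 \right)}} = \frac{1}{-1392520 + 3 \cdot 13} = \frac{1}{-1392520 + 39} = \frac{1}{-1392481} = - \frac{1}{1392481}$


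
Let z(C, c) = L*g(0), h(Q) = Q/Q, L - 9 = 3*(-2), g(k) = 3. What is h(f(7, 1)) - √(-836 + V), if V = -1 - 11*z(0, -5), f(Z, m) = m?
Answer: 1 - 6*I*√26 ≈ 1.0 - 30.594*I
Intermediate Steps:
L = 3 (L = 9 + 3*(-2) = 9 - 6 = 3)
h(Q) = 1
z(C, c) = 9 (z(C, c) = 3*3 = 9)
V = -100 (V = -1 - 11*9 = -1 - 99 = -100)
h(f(7, 1)) - √(-836 + V) = 1 - √(-836 - 100) = 1 - √(-936) = 1 - 6*I*√26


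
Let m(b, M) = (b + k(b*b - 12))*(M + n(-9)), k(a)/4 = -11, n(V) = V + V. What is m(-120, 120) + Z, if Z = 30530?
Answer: 13802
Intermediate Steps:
n(V) = 2*V
k(a) = -44 (k(a) = 4*(-11) = -44)
m(b, M) = (-44 + b)*(-18 + M) (m(b, M) = (b - 44)*(M + 2*(-9)) = (-44 + b)*(M - 18) = (-44 + b)*(-18 + M))
m(-120, 120) + Z = (792 - 44*120 - 18*(-120) + 120*(-120)) + 30530 = (792 - 5280 + 2160 - 14400) + 30530 = -16728 + 30530 = 13802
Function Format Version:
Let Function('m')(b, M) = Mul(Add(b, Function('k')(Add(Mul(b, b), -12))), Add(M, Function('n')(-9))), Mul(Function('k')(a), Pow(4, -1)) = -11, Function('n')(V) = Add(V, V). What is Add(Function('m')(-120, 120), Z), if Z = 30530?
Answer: 13802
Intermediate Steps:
Function('n')(V) = Mul(2, V)
Function('k')(a) = -44 (Function('k')(a) = Mul(4, -11) = -44)
Function('m')(b, M) = Mul(Add(-44, b), Add(-18, M)) (Function('m')(b, M) = Mul(Add(b, -44), Add(M, Mul(2, -9))) = Mul(Add(-44, b), Add(M, -18)) = Mul(Add(-44, b), Add(-18, M)))
Add(Function('m')(-120, 120), Z) = Add(Add(792, Mul(-44, 120), Mul(-18, -120), Mul(120, -120)), 30530) = Add(Add(792, -5280, 2160, -14400), 30530) = Add(-16728, 30530) = 13802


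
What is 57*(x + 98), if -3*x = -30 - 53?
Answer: 7163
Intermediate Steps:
x = 83/3 (x = -(-30 - 53)/3 = -⅓*(-83) = 83/3 ≈ 27.667)
57*(x + 98) = 57*(83/3 + 98) = 57*(377/3) = 7163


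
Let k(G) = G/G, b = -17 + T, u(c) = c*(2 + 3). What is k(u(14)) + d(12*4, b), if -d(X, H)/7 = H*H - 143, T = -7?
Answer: -3030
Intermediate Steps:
u(c) = 5*c (u(c) = c*5 = 5*c)
b = -24 (b = -17 - 7 = -24)
k(G) = 1
d(X, H) = 1001 - 7*H**2 (d(X, H) = -7*(H*H - 143) = -7*(H**2 - 143) = -7*(-143 + H**2) = 1001 - 7*H**2)
k(u(14)) + d(12*4, b) = 1 + (1001 - 7*(-24)**2) = 1 + (1001 - 7*576) = 1 + (1001 - 4032) = 1 - 3031 = -3030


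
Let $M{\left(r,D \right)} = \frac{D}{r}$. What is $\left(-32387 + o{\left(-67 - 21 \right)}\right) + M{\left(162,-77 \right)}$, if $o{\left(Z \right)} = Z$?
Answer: $- \frac{5261027}{162} \approx -32475.0$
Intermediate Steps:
$\left(-32387 + o{\left(-67 - 21 \right)}\right) + M{\left(162,-77 \right)} = \left(-32387 - 88\right) - \frac{77}{162} = -32475 - \frac{77}{162} = - \frac{5261027}{162}$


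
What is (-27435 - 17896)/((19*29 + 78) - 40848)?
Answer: 45331/40219 ≈ 1.1271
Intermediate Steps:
(-27435 - 17896)/((19*29 + 78) - 40848) = -45331/((551 + 78) - 40848) = -45331/(629 - 40848) = -45331/(-40219) = -45331*(-1/40219) = 45331/40219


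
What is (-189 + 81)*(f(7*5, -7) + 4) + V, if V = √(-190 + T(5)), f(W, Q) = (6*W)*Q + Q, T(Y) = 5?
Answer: 159084 + I*√185 ≈ 1.5908e+5 + 13.601*I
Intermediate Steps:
f(W, Q) = Q + 6*Q*W (f(W, Q) = 6*Q*W + Q = Q + 6*Q*W)
V = I*√185 (V = √(-190 + 5) = √(-185) = I*√185 ≈ 13.601*I)
(-189 + 81)*(f(7*5, -7) + 4) + V = (-189 + 81)*(-7*(1 + 6*(7*5)) + 4) + I*√185 = -108*(-7*(1 + 6*35) + 4) + I*√185 = -108*(-7*(1 + 210) + 4) + I*√185 = -108*(-7*211 + 4) + I*√185 = -108*(-1477 + 4) + I*√185 = -108*(-1473) + I*√185 = 159084 + I*√185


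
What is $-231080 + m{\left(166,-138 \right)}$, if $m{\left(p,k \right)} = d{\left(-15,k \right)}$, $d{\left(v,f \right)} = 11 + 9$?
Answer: $-231060$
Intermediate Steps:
$d{\left(v,f \right)} = 20$
$m{\left(p,k \right)} = 20$
$-231080 + m{\left(166,-138 \right)} = -231080 + 20 = -231060$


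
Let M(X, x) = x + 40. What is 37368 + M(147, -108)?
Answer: 37300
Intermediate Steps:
M(X, x) = 40 + x
37368 + M(147, -108) = 37368 + (40 - 108) = 37368 - 68 = 37300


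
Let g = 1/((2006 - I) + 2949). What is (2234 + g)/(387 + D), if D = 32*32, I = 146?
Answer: 10743307/6785499 ≈ 1.5833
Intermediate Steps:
D = 1024
g = 1/4809 (g = 1/((2006 - 1*146) + 2949) = 1/((2006 - 146) + 2949) = 1/(1860 + 2949) = 1/4809 ≈ 0.00020794)
(2234 + g)/(387 + D) = (2234 + 1/4809)/(387 + 1024) = (10743307/4809)/1411 = (10743307/4809)*(1/1411) = 10743307/6785499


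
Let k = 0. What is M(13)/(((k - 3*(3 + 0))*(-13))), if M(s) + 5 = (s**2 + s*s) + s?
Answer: 346/117 ≈ 2.9573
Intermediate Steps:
M(s) = -5 + s + 2*s**2 (M(s) = -5 + ((s**2 + s*s) + s) = -5 + ((s**2 + s**2) + s) = -5 + (2*s**2 + s) = -5 + (s + 2*s**2) = -5 + s + 2*s**2)
M(13)/(((k - 3*(3 + 0))*(-13))) = (-5 + 13 + 2*13**2)/(((0 - 3*(3 + 0))*(-13))) = (-5 + 13 + 2*169)/(((0 - 3*3)*(-13))) = (-5 + 13 + 338)/(((0 - 1*9)*(-13))) = 346/(((0 - 9)*(-13))) = 346/((-9*(-13))) = 346/117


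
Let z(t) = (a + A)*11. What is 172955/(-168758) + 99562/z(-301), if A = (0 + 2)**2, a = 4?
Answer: 4196665989/3712676 ≈ 1130.4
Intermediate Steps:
A = 4 (A = 2**2 = 4)
z(t) = 88 (z(t) = (4 + 4)*11 = 8*11 = 88)
172955/(-168758) + 99562/z(-301) = 172955/(-168758) + 99562/88 = 172955*(-1/168758) + 99562*(1/88) = -172955/168758 + 49781/44 = 4196665989/3712676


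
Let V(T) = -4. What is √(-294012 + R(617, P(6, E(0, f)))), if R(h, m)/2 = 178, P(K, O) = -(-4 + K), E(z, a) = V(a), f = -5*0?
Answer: 2*I*√73414 ≈ 541.9*I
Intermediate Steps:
f = 0
E(z, a) = -4
P(K, O) = 4 - K
R(h, m) = 356 (R(h, m) = 2*178 = 356)
√(-294012 + R(617, P(6, E(0, f)))) = √(-294012 + 356) = √(-293656) = 2*I*√73414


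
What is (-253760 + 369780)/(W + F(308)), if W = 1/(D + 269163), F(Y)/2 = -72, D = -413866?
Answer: -16788442060/20837233 ≈ -805.69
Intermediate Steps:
F(Y) = -144 (F(Y) = 2*(-72) = -144)
W = -1/144703 (W = 1/(-413866 + 269163) = 1/(-144703) = -1/144703 ≈ -6.9107e-6)
(-253760 + 369780)/(W + F(308)) = (-253760 + 369780)/(-1/144703 - 144) = 116020/(-20837233/144703) = 116020*(-144703/20837233) = -16788442060/20837233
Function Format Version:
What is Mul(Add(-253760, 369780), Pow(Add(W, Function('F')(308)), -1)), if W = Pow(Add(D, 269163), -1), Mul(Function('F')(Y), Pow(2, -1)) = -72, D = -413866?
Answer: Rational(-16788442060, 20837233) ≈ -805.69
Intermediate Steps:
Function('F')(Y) = -144 (Function('F')(Y) = Mul(2, -72) = -144)
W = Rational(-1, 144703) (W = Pow(Add(-413866, 269163), -1) = Pow(-144703, -1) = Rational(-1, 144703) ≈ -6.9107e-6)
Mul(Add(-253760, 369780), Pow(Add(W, Function('F')(308)), -1)) = Mul(Add(-253760, 369780), Pow(Add(Rational(-1, 144703), -144), -1)) = Mul(116020, Pow(Rational(-20837233, 144703), -1)) = Mul(116020, Rational(-144703, 20837233)) = Rational(-16788442060, 20837233)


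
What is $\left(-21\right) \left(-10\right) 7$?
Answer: $1470$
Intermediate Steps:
$\left(-21\right) \left(-10\right) 7 = 210 \cdot 7 = 1470$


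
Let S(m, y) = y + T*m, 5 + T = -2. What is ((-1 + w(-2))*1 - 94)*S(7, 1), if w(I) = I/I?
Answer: 4512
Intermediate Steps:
T = -7 (T = -5 - 2 = -7)
w(I) = 1
S(m, y) = y - 7*m
((-1 + w(-2))*1 - 94)*S(7, 1) = ((-1 + 1)*1 - 94)*(1 - 7*7) = (0*1 - 94)*(1 - 49) = (0 - 94)*(-48) = -94*(-48) = 4512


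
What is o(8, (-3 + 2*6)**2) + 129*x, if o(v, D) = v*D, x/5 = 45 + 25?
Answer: 45798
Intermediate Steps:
x = 350 (x = 5*(45 + 25) = 5*70 = 350)
o(v, D) = D*v
o(8, (-3 + 2*6)**2) + 129*x = (-3 + 2*6)**2*8 + 129*350 = (-3 + 12)**2*8 + 45150 = 9**2*8 + 45150 = 81*8 + 45150 = 648 + 45150 = 45798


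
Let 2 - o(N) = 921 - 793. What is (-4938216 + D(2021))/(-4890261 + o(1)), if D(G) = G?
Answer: 4936195/4890387 ≈ 1.0094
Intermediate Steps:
o(N) = -126 (o(N) = 2 - (921 - 793) = 2 - 1*128 = 2 - 128 = -126)
(-4938216 + D(2021))/(-4890261 + o(1)) = (-4938216 + 2021)/(-4890261 - 126) = -4936195/(-4890387) = -4936195*(-1/4890387) = 4936195/4890387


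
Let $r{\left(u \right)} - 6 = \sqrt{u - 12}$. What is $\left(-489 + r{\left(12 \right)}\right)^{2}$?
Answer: $233289$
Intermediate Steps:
$r{\left(u \right)} = 6 + \sqrt{-12 + u}$ ($r{\left(u \right)} = 6 + \sqrt{u - 12} = 6 + \sqrt{-12 + u}$)
$\left(-489 + r{\left(12 \right)}\right)^{2} = \left(-489 + \left(6 + \sqrt{-12 + 12}\right)\right)^{2} = \left(-489 + \left(6 + \sqrt{0}\right)\right)^{2} = \left(-489 + \left(6 + 0\right)\right)^{2} = \left(-489 + 6\right)^{2} = \left(-483\right)^{2} = 233289$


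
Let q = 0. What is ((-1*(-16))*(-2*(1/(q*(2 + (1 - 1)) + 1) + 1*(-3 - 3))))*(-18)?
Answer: -2880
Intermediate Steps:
((-1*(-16))*(-2*(1/(q*(2 + (1 - 1)) + 1) + 1*(-3 - 3))))*(-18) = ((-1*(-16))*(-2*(1/(0*(2 + (1 - 1)) + 1) + 1*(-3 - 3))))*(-18) = (16*(-2*(1/(0*(2 + 0) + 1) + 1*(-6))))*(-18) = (16*(-2*(1/(0*2 + 1) - 6)))*(-18) = (16*(-2*(1/(0 + 1) - 6)))*(-18) = (16*(-2*(1/1 - 6)))*(-18) = (16*(-2*(1 - 6)))*(-18) = (16*(-2*(-5)))*(-18) = (16*10)*(-18) = 160*(-18) = -2880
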